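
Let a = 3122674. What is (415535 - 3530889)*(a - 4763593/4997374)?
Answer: -24307806748878995991/2498687 ≈ -9.7282e+12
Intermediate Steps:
(415535 - 3530889)*(a - 4763593/4997374) = (415535 - 3530889)*(3122674 - 4763593/4997374) = -3115354*(3122674 - 4763593*1/4997374) = -3115354*(3122674 - 4763593/4997374) = -3115354*15605165094483/4997374 = -24307806748878995991/2498687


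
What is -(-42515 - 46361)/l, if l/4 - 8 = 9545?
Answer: 22219/9553 ≈ 2.3259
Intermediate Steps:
l = 38212 (l = 32 + 4*9545 = 32 + 38180 = 38212)
-(-42515 - 46361)/l = -(-42515 - 46361)/38212 = -(-88876)/38212 = -1*(-22219/9553) = 22219/9553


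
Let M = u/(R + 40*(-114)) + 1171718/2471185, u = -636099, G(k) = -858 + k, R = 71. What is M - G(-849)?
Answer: 20513184286172/11093149465 ≈ 1849.2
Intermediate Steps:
M = 1577178149417/11093149465 (M = -636099/(71 + 40*(-114)) + 1171718/2471185 = -636099/(71 - 4560) + 1171718*(1/2471185) = -636099/(-4489) + 1171718/2471185 = -636099*(-1/4489) + 1171718/2471185 = 636099/4489 + 1171718/2471185 = 1577178149417/11093149465 ≈ 142.18)
M - G(-849) = 1577178149417/11093149465 - (-858 - 849) = 1577178149417/11093149465 - 1*(-1707) = 1577178149417/11093149465 + 1707 = 20513184286172/11093149465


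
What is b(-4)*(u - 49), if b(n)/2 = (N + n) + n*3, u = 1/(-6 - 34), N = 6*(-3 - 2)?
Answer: 45103/10 ≈ 4510.3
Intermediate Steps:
N = -30 (N = 6*(-5) = -30)
u = -1/40 (u = 1/(-40) = -1/40 ≈ -0.025000)
b(n) = -60 + 8*n (b(n) = 2*((-30 + n) + n*3) = 2*((-30 + n) + 3*n) = 2*(-30 + 4*n) = -60 + 8*n)
b(-4)*(u - 49) = (-60 + 8*(-4))*(-1/40 - 49) = (-60 - 32)*(-1961/40) = -92*(-1961/40) = 45103/10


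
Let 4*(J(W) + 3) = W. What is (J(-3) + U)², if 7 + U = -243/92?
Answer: 94864/529 ≈ 179.33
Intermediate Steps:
U = -887/92 (U = -7 - 243/92 = -887/92 ≈ -9.6413)
J(W) = -3 + W/4
(J(-3) + U)² = ((-3 + (¼)*(-3)) - 887/92)² = ((-3 - ¾) - 887/92)² = (-15/4 - 887/92)² = (-308/23)² = 94864/529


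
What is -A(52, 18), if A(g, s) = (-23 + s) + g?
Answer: -47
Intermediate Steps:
A(g, s) = -23 + g + s
-A(52, 18) = -(-23 + 52 + 18) = -1*47 = -47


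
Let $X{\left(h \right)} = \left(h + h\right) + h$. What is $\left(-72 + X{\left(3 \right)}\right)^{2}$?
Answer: $3969$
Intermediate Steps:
$X{\left(h \right)} = 3 h$ ($X{\left(h \right)} = 2 h + h = 3 h$)
$\left(-72 + X{\left(3 \right)}\right)^{2} = \left(-72 + 3 \cdot 3\right)^{2} = \left(-72 + 9\right)^{2} = \left(-63\right)^{2} = 3969$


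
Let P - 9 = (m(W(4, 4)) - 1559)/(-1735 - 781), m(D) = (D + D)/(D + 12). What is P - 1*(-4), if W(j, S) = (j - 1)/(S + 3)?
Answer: 993741/72964 ≈ 13.620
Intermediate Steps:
W(j, S) = (-1 + j)/(3 + S)
m(D) = 2*D/(12 + D) (m(D) = (2*D)/(12 + D) = 2*D/(12 + D))
P = 701885/72964 (P = 9 + (2*((-1 + 4)/(3 + 4))/(12 + (-1 + 4)/(3 + 4)) - 1559)/(-1735 - 781) = 9 + (2*(3/7)/(12 + 3/7) - 1559)/(-2516) = 9 + (2*((⅐)*3)/(12 + (⅐)*3) - 1559)*(-1/2516) = 9 + (2*(3/7)/(12 + 3/7) - 1559)*(-1/2516) = 9 + (2*(3/7)/(87/7) - 1559)*(-1/2516) = 9 + (2*(3/7)*(7/87) - 1559)*(-1/2516) = 9 + (2/29 - 1559)*(-1/2516) = 9 - 45209/29*(-1/2516) = 9 + 45209/72964 = 701885/72964 ≈ 9.6196)
P - 1*(-4) = 701885/72964 - 1*(-4) = 701885/72964 + 4 = 993741/72964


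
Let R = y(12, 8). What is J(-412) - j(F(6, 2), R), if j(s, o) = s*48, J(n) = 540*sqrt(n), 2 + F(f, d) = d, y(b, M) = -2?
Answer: 1080*I*sqrt(103) ≈ 10961.0*I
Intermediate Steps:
F(f, d) = -2 + d
R = -2
j(s, o) = 48*s
J(-412) - j(F(6, 2), R) = 540*sqrt(-412) - 48*(-2 + 2) = 540*(2*I*sqrt(103)) - 48*0 = 1080*I*sqrt(103) - 1*0 = 1080*I*sqrt(103) + 0 = 1080*I*sqrt(103)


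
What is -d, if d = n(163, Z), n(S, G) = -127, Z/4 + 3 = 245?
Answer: 127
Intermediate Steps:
Z = 968 (Z = -12 + 4*245 = -12 + 980 = 968)
d = -127
-d = -1*(-127) = 127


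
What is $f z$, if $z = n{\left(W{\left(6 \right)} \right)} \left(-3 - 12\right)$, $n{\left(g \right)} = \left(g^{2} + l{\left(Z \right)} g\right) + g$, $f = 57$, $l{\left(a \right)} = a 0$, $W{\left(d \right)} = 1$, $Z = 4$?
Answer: $-1710$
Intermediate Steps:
$l{\left(a \right)} = 0$
$n{\left(g \right)} = g + g^{2}$ ($n{\left(g \right)} = \left(g^{2} + 0 g\right) + g = \left(g^{2} + 0\right) + g = g^{2} + g = g + g^{2}$)
$z = -30$ ($z = 1 \left(1 + 1\right) \left(-3 - 12\right) = 1 \cdot 2 \left(-15\right) = 2 \left(-15\right) = -30$)
$f z = 57 \left(-30\right) = -1710$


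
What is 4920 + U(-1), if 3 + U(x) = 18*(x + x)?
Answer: 4881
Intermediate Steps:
U(x) = -3 + 36*x (U(x) = -3 + 18*(x + x) = -3 + 18*(2*x) = -3 + 36*x)
4920 + U(-1) = 4920 + (-3 + 36*(-1)) = 4920 + (-3 - 36) = 4920 - 39 = 4881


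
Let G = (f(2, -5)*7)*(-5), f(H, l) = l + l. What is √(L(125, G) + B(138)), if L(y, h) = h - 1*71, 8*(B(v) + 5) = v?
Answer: √1165/2 ≈ 17.066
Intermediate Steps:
B(v) = -5 + v/8
f(H, l) = 2*l
G = 350 (G = ((2*(-5))*7)*(-5) = -10*7*(-5) = -70*(-5) = 350)
L(y, h) = -71 + h (L(y, h) = h - 71 = -71 + h)
√(L(125, G) + B(138)) = √((-71 + 350) + (-5 + (⅛)*138)) = √(279 + (-5 + 69/4)) = √(279 + 49/4) = √(1165/4) = √1165/2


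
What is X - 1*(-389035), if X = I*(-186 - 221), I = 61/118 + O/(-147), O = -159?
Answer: 2245638469/5782 ≈ 3.8838e+5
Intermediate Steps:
I = 9243/5782 (I = 61/118 - 159/(-147) = 61*(1/118) - 159*(-1/147) = 61/118 + 53/49 = 9243/5782 ≈ 1.5986)
X = -3761901/5782 (X = 9243*(-186 - 221)/5782 = (9243/5782)*(-407) = -3761901/5782 ≈ -650.62)
X - 1*(-389035) = -3761901/5782 - 1*(-389035) = -3761901/5782 + 389035 = 2245638469/5782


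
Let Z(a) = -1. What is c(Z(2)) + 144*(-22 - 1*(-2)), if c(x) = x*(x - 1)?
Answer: -2878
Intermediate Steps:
c(x) = x*(-1 + x)
c(Z(2)) + 144*(-22 - 1*(-2)) = -(-1 - 1) + 144*(-22 - 1*(-2)) = -1*(-2) + 144*(-22 + 2) = 2 + 144*(-20) = 2 - 2880 = -2878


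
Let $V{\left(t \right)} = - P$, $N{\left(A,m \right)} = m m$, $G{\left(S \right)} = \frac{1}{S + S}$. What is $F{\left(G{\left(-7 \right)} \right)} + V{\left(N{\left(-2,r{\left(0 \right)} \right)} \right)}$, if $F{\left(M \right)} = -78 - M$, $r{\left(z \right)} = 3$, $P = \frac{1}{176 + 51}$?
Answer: $- \frac{247671}{3178} \approx -77.933$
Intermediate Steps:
$P = \frac{1}{227} \approx 0.0044053$
$G{\left(S \right)} = \frac{1}{2 S}$
$N{\left(A,m \right)} = m^{2}$
$V{\left(t \right)} = - \frac{1}{227}$ ($V{\left(t \right)} = \left(-1\right) \frac{1}{227} = - \frac{1}{227}$)
$F{\left(G{\left(-7 \right)} \right)} + V{\left(N{\left(-2,r{\left(0 \right)} \right)} \right)} = \left(-78 - \frac{1}{2 \left(-7\right)}\right) - \frac{1}{227} = \left(-78 - \frac{1}{2} \left(- \frac{1}{7}\right)\right) - \frac{1}{227} = \left(-78 - - \frac{1}{14}\right) - \frac{1}{227} = \left(-78 + \frac{1}{14}\right) - \frac{1}{227} = - \frac{1091}{14} - \frac{1}{227} = - \frac{247671}{3178}$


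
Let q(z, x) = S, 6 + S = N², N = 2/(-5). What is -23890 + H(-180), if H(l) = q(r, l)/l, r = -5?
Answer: -53752427/2250 ≈ -23890.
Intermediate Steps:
N = -⅖ (N = 2*(-⅕) = -⅖ ≈ -0.40000)
S = -146/25 (S = -6 + (-⅖)² = -6 + 4/25 = -146/25 ≈ -5.8400)
q(z, x) = -146/25
H(l) = -146/(25*l)
-23890 + H(-180) = -23890 - 146/25/(-180) = -23890 - 146/25*(-1/180) = -23890 + 73/2250 = -53752427/2250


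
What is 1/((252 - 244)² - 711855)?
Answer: -1/711791 ≈ -1.4049e-6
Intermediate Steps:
1/((252 - 244)² - 711855) = 1/(8² - 711855) = 1/(64 - 711855) = 1/(-711791) = -1/711791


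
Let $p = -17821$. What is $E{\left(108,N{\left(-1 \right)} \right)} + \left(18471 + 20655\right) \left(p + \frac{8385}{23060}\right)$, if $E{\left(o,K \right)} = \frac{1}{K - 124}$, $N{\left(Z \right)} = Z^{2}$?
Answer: $- \frac{197766657657281}{283638} \approx -6.9725 \cdot 10^{8}$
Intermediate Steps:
$E{\left(o,K \right)} = \frac{1}{-124 + K}$
$E{\left(108,N{\left(-1 \right)} \right)} + \left(18471 + 20655\right) \left(p + \frac{8385}{23060}\right) = \frac{1}{-124 + \left(-1\right)^{2}} + \left(18471 + 20655\right) \left(-17821 + \frac{8385}{23060}\right) = \frac{1}{-124 + 1} + 39126 \left(-17821 + 8385 \cdot \frac{1}{23060}\right) = \frac{1}{-123} + 39126 \left(-17821 + \frac{1677}{4612}\right) = - \frac{1}{123} + 39126 \left(- \frac{82188775}{4612}\right) = - \frac{1}{123} - \frac{1607859005325}{2306} = - \frac{197766657657281}{283638}$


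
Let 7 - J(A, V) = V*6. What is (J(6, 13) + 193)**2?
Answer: 14884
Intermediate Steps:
J(A, V) = 7 - 6*V (J(A, V) = 7 - V*6 = 7 - 6*V)
(J(6, 13) + 193)**2 = ((7 - 6*13) + 193)**2 = ((7 - 78) + 193)**2 = (-71 + 193)**2 = 122**2 = 14884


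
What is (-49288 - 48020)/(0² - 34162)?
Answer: 48654/17081 ≈ 2.8484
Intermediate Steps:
(-49288 - 48020)/(0² - 34162) = -97308/(0 - 34162) = -97308/(-34162) = -97308*(-1/34162) = 48654/17081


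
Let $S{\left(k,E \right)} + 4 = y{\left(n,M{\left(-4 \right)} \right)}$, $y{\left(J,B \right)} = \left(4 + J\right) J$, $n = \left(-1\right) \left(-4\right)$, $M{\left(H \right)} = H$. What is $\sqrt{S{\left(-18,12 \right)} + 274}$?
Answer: $\sqrt{302} \approx 17.378$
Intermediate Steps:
$n = 4$
$y{\left(J,B \right)} = J \left(4 + J\right)$
$S{\left(k,E \right)} = 28$ ($S{\left(k,E \right)} = -4 + 4 \left(4 + 4\right) = -4 + 4 \cdot 8 = -4 + 32 = 28$)
$\sqrt{S{\left(-18,12 \right)} + 274} = \sqrt{28 + 274} = \sqrt{302}$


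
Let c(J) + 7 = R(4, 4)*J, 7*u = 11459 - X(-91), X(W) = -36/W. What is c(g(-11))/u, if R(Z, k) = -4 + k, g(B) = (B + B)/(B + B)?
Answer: -4459/1042733 ≈ -0.0042763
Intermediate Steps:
g(B) = 1 (g(B) = (2*B)/((2*B)) = (2*B)*(1/(2*B)) = 1)
u = 1042733/637 (u = (11459 - (-36)/(-91))/7 = (11459 - (-36)*(-1)/91)/7 = (11459 - 1*36/91)/7 = (11459 - 36/91)/7 = (⅐)*(1042733/91) = 1042733/637 ≈ 1636.9)
c(J) = -7 (c(J) = -7 + (-4 + 4)*J = -7 + 0*J = -7 + 0 = -7)
c(g(-11))/u = -7/1042733/637 = -7*637/1042733 = -4459/1042733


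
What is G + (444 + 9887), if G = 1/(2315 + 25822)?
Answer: 290683348/28137 ≈ 10331.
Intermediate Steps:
G = 1/28137 ≈ 3.5540e-5
G + (444 + 9887) = 1/28137 + (444 + 9887) = 1/28137 + 10331 = 290683348/28137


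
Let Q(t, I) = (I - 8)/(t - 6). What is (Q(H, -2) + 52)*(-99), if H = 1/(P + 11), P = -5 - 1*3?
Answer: -90486/17 ≈ -5322.7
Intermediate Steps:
P = -8 (P = -5 - 3 = -8)
H = ⅓ (H = 1/(-8 + 11) = 1/3 = ⅓ ≈ 0.33333)
Q(t, I) = (-8 + I)/(-6 + t)
(Q(H, -2) + 52)*(-99) = ((-8 - 2)/(-6 + ⅓) + 52)*(-99) = (-10/(-17/3) + 52)*(-99) = (-3/17*(-10) + 52)*(-99) = (30/17 + 52)*(-99) = (914/17)*(-99) = -90486/17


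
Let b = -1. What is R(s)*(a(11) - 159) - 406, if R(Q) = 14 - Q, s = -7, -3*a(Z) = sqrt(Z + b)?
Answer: -3745 - 7*sqrt(10) ≈ -3767.1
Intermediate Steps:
a(Z) = -sqrt(-1 + Z)/3 (a(Z) = -sqrt(Z - 1)/3 = -sqrt(-1 + Z)/3)
R(s)*(a(11) - 159) - 406 = (14 - 1*(-7))*(-sqrt(-1 + 11)/3 - 159) - 406 = (14 + 7)*(-sqrt(10)/3 - 159) - 406 = 21*(-159 - sqrt(10)/3) - 406 = (-3339 - 7*sqrt(10)) - 406 = -3745 - 7*sqrt(10)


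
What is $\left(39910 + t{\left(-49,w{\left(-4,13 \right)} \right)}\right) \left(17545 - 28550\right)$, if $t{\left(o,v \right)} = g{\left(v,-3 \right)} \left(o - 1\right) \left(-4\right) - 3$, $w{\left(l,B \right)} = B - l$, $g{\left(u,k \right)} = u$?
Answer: $-476593535$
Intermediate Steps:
$t{\left(o,v \right)} = -3 - 4 v \left(-1 + o\right)$ ($t{\left(o,v \right)} = v \left(o - 1\right) \left(-4\right) - 3 = v \left(-1 + o\right) \left(-4\right) - 3 = - 4 v \left(-1 + o\right) - 3 = -3 - 4 v \left(-1 + o\right)$)
$\left(39910 + t{\left(-49,w{\left(-4,13 \right)} \right)}\right) \left(17545 - 28550\right) = \left(39910 - \left(3 - 200 \left(13 - -4\right)\right)\right) \left(17545 - 28550\right) = \left(39910 - \left(3 - 200 \left(13 + 4\right)\right)\right) \left(-11005\right) = \left(39910 - \left(-65 - 3332\right)\right) \left(-11005\right) = \left(39910 + \left(-3 + 68 + 3332\right)\right) \left(-11005\right) = \left(39910 + 3397\right) \left(-11005\right) = 43307 \left(-11005\right) = -476593535$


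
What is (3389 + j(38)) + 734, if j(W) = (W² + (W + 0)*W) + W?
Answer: 7049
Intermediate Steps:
j(W) = W + 2*W² (j(W) = (W² + W*W) + W = (W² + W²) + W = 2*W² + W = W + 2*W²)
(3389 + j(38)) + 734 = (3389 + 38*(1 + 2*38)) + 734 = (3389 + 38*(1 + 76)) + 734 = (3389 + 38*77) + 734 = (3389 + 2926) + 734 = 6315 + 734 = 7049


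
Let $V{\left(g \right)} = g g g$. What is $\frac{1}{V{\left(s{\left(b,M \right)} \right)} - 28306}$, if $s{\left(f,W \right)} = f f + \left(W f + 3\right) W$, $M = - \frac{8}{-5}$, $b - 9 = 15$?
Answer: $\frac{15625}{4138716422366} \approx 3.7753 \cdot 10^{-9}$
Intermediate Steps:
$b = 24$ ($b = 9 + 15 = 24$)
$M = \frac{8}{5}$ ($M = \left(-8\right) \left(- \frac{1}{5}\right) = \frac{8}{5} \approx 1.6$)
$s{\left(f,W \right)} = f^{2} + W \left(3 + W f\right)$ ($s{\left(f,W \right)} = f^{2} + \left(3 + W f\right) W = f^{2} + W \left(3 + W f\right)$)
$V{\left(g \right)} = g^{3}$ ($V{\left(g \right)} = g^{2} g = g^{3}$)
$\frac{1}{V{\left(s{\left(b,M \right)} \right)} - 28306} = \frac{1}{\left(24^{2} + 3 \cdot \frac{8}{5} + 24 \left(\frac{8}{5}\right)^{2}\right)^{3} - 28306} = \frac{1}{\left(576 + \frac{24}{5} + 24 \cdot \frac{64}{25}\right)^{3} - 28306} = \frac{1}{\left(576 + \frac{24}{5} + \frac{1536}{25}\right)^{3} - 28306} = \frac{1}{\left(\frac{16056}{25}\right)^{3} - 28306} = \frac{1}{\frac{4139158703616}{15625} - 28306} = \frac{1}{\frac{4138716422366}{15625}} = \frac{15625}{4138716422366}$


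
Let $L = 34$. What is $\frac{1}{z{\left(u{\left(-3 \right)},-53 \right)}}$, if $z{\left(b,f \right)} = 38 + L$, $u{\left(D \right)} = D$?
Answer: $\frac{1}{72} \approx 0.013889$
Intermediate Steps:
$z{\left(b,f \right)} = 72$ ($z{\left(b,f \right)} = 38 + 34 = 72$)
$\frac{1}{z{\left(u{\left(-3 \right)},-53 \right)}} = \frac{1}{72}$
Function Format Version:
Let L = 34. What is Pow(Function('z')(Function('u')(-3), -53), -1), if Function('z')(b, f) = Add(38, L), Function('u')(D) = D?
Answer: Rational(1, 72) ≈ 0.013889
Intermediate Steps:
Function('z')(b, f) = 72 (Function('z')(b, f) = Add(38, 34) = 72)
Pow(Function('z')(Function('u')(-3), -53), -1) = Pow(72, -1) = Rational(1, 72)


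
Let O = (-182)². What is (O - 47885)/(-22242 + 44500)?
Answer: -14761/22258 ≈ -0.66318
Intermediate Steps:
O = 33124
(O - 47885)/(-22242 + 44500) = (33124 - 47885)/(-22242 + 44500) = -14761/22258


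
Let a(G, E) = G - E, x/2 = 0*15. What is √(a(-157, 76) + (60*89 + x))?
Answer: √5107 ≈ 71.463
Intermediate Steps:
x = 0 (x = 2*(0*15) = 2*0 = 0)
√(a(-157, 76) + (60*89 + x)) = √((-157 - 1*76) + (60*89 + 0)) = √((-157 - 76) + (5340 + 0)) = √(-233 + 5340) = √5107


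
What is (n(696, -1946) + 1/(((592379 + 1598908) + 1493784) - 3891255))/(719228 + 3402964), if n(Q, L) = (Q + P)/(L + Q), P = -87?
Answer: -62783653/531206272080000 ≈ -1.1819e-7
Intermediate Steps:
n(Q, L) = (-87 + Q)/(L + Q) (n(Q, L) = (Q - 87)/(L + Q) = (-87 + Q)/(L + Q))
(n(696, -1946) + 1/(((592379 + 1598908) + 1493784) - 3891255))/(719228 + 3402964) = ((-87 + 696)/(-1946 + 696) + 1/(((592379 + 1598908) + 1493784) - 3891255))/(719228 + 3402964) = (609/(-1250) + 1/((2191287 + 1493784) - 3891255))/4122192 = (-1/1250*609 + 1/(3685071 - 3891255))*(1/4122192) = (-609/1250 + 1/(-206184))*(1/4122192) = (-609/1250 - 1/206184)*(1/4122192) = -62783653/128865000*1/4122192 = -62783653/531206272080000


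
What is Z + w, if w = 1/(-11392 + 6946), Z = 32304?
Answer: 143623583/4446 ≈ 32304.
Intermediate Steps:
w = -1/4446 (w = 1/(-4446) = -1/4446 ≈ -0.00022492)
Z + w = 32304 - 1/4446 = 143623583/4446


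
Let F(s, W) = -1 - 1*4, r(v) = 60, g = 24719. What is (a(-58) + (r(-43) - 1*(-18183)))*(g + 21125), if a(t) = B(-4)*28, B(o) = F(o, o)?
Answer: 829913932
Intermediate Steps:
F(s, W) = -5 (F(s, W) = -1 - 4 = -5)
B(o) = -5
a(t) = -140 (a(t) = -5*28 = -140)
(a(-58) + (r(-43) - 1*(-18183)))*(g + 21125) = (-140 + (60 - 1*(-18183)))*(24719 + 21125) = (-140 + (60 + 18183))*45844 = (-140 + 18243)*45844 = 18103*45844 = 829913932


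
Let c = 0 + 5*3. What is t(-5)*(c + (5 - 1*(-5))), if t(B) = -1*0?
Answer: 0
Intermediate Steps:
t(B) = 0
c = 15 (c = 0 + 15 = 15)
t(-5)*(c + (5 - 1*(-5))) = 0*(15 + (5 - 1*(-5))) = 0*(15 + (5 + 5)) = 0*(15 + 10) = 0*25 = 0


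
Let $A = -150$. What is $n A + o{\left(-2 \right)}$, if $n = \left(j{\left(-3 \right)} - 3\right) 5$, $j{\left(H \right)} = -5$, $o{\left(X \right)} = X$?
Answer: $5998$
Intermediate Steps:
$n = -40$ ($n = \left(-5 - 3\right) 5 = \left(-8\right) 5 = -40$)
$n A + o{\left(-2 \right)} = \left(-40\right) \left(-150\right) - 2 = 6000 - 2 = 5998$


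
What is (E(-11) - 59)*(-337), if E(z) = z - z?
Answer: 19883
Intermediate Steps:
E(z) = 0
(E(-11) - 59)*(-337) = (0 - 59)*(-337) = -59*(-337) = 19883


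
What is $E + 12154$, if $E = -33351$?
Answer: $-21197$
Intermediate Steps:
$E + 12154 = -33351 + 12154 = -21197$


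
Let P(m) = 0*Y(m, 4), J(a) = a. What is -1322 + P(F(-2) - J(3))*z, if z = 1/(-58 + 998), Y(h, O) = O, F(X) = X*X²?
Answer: -1322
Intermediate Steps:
F(X) = X³
z = 1/940 ≈ 0.0010638
P(m) = 0 (P(m) = 0*4 = 0)
-1322 + P(F(-2) - J(3))*z = -1322 + 0*(1/940) = -1322 + 0 = -1322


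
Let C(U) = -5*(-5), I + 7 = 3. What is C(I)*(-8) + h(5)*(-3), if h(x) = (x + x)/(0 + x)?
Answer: -206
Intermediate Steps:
I = -4 (I = -7 + 3 = -4)
h(x) = 2 (h(x) = (2*x)/x = 2)
C(U) = 25
C(I)*(-8) + h(5)*(-3) = 25*(-8) + 2*(-3) = -200 - 6 = -206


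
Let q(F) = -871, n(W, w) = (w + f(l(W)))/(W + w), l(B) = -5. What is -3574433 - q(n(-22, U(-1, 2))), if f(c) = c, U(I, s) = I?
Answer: -3573562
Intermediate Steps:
n(W, w) = (-5 + w)/(W + w) (n(W, w) = (w - 5)/(W + w) = (-5 + w)/(W + w))
-3574433 - q(n(-22, U(-1, 2))) = -3574433 - 1*(-871) = -3574433 + 871 = -3573562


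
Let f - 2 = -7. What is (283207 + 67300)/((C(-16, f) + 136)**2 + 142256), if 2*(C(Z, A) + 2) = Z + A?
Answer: 1402028/630033 ≈ 2.2253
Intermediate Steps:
f = -5 (f = 2 - 7 = -5)
C(Z, A) = -2 + A/2 + Z/2 (C(Z, A) = -2 + (Z + A)/2 = -2 + (A + Z)/2 = -2 + (A/2 + Z/2) = -2 + A/2 + Z/2)
(283207 + 67300)/((C(-16, f) + 136)**2 + 142256) = (283207 + 67300)/(((-2 + (1/2)*(-5) + (1/2)*(-16)) + 136)**2 + 142256) = 350507/(((-2 - 5/2 - 8) + 136)**2 + 142256) = 350507/((-25/2 + 136)**2 + 142256) = 350507/((247/2)**2 + 142256) = 350507/(61009/4 + 142256) = 350507/(630033/4) = 350507*(4/630033) = 1402028/630033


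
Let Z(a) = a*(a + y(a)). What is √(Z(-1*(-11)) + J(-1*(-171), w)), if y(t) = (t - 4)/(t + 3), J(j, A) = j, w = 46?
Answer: √1190/2 ≈ 17.248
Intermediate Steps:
y(t) = (-4 + t)/(3 + t)
Z(a) = a*(a + (-4 + a)/(3 + a))
√(Z(-1*(-11)) + J(-1*(-171), w)) = √((-1*(-11))*(-4 - 1*(-11) + (-1*(-11))*(3 - 1*(-11)))/(3 - 1*(-11)) - 1*(-171)) = √(11*(-4 + 11 + 11*(3 + 11))/(3 + 11) + 171) = √(11*(-4 + 11 + 11*14)/14 + 171) = √(11*(1/14)*(-4 + 11 + 154) + 171) = √(11*(1/14)*161 + 171) = √(253/2 + 171) = √(595/2) = √1190/2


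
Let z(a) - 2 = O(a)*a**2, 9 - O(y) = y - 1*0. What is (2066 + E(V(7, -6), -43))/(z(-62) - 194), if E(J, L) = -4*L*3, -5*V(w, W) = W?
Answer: 1291/136366 ≈ 0.0094672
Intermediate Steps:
V(w, W) = -W/5
O(y) = 9 - y (O(y) = 9 - (y - 1*0) = 9 - (y + 0) = 9 - y)
z(a) = 2 + a**2*(9 - a) (z(a) = 2 + (9 - a)*a**2 = 2 + a**2*(9 - a))
E(J, L) = -12*L
(2066 + E(V(7, -6), -43))/(z(-62) - 194) = (2066 - 12*(-43))/((2 + (-62)**2*(9 - 1*(-62))) - 194) = (2066 + 516)/((2 + 3844*(9 + 62)) - 194) = 2582/((2 + 3844*71) - 194) = 2582/((2 + 272924) - 194) = 2582/(272926 - 194) = 2582/272732 = 2582*(1/272732) = 1291/136366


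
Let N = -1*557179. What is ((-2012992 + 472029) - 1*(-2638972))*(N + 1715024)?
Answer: 1271324230605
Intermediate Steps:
N = -557179
((-2012992 + 472029) - 1*(-2638972))*(N + 1715024) = ((-2012992 + 472029) - 1*(-2638972))*(-557179 + 1715024) = (-1540963 + 2638972)*1157845 = 1098009*1157845 = 1271324230605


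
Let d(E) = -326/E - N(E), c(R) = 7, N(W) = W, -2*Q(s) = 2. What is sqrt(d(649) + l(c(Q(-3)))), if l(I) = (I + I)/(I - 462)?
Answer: I*sqrt(1155892328305)/42185 ≈ 25.486*I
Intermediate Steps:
Q(s) = -1 (Q(s) = -1/2*2 = -1)
l(I) = 2*I/(-462 + I) (l(I) = (2*I)/(-462 + I) = 2*I/(-462 + I))
d(E) = -E - 326/E (d(E) = -326/E - E = -E - 326/E)
sqrt(d(649) + l(c(Q(-3)))) = sqrt((-1*649 - 326/649) + 2*7/(-462 + 7)) = sqrt((-649 - 326*1/649) + 2*7/(-455)) = sqrt((-649 - 326/649) + 2*7*(-1/455)) = sqrt(-421527/649 - 2/65) = sqrt(-27400553/42185) = I*sqrt(1155892328305)/42185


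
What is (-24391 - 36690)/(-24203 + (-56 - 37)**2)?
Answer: 61081/15554 ≈ 3.9270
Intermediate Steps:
(-24391 - 36690)/(-24203 + (-56 - 37)**2) = -61081/(-24203 + (-93)**2) = -61081/(-24203 + 8649) = -61081/(-15554) = -61081*(-1/15554) = 61081/15554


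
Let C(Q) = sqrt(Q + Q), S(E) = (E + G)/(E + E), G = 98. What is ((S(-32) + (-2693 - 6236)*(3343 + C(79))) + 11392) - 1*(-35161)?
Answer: -953699041/32 - 8929*sqrt(158) ≈ -2.9915e+7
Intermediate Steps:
S(E) = (98 + E)/(2*E) (S(E) = (E + 98)/(E + E) = (98 + E)/((2*E)) = (98 + E)*(1/(2*E)) = (98 + E)/(2*E))
C(Q) = sqrt(2)*sqrt(Q) (C(Q) = sqrt(2*Q) = sqrt(2)*sqrt(Q))
((S(-32) + (-2693 - 6236)*(3343 + C(79))) + 11392) - 1*(-35161) = (((1/2)*(98 - 32)/(-32) + (-2693 - 6236)*(3343 + sqrt(2)*sqrt(79))) + 11392) - 1*(-35161) = (((1/2)*(-1/32)*66 - 8929*(3343 + sqrt(158))) + 11392) + 35161 = ((-33/32 + (-29849647 - 8929*sqrt(158))) + 11392) + 35161 = ((-955188737/32 - 8929*sqrt(158)) + 11392) + 35161 = (-954824193/32 - 8929*sqrt(158)) + 35161 = -953699041/32 - 8929*sqrt(158)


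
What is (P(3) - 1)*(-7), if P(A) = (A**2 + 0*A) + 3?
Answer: -77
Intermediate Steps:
P(A) = 3 + A**2 (P(A) = (A**2 + 0) + 3 = A**2 + 3 = 3 + A**2)
(P(3) - 1)*(-7) = ((3 + 3**2) - 1)*(-7) = ((3 + 9) - 1)*(-7) = (12 - 1)*(-7) = 11*(-7) = -77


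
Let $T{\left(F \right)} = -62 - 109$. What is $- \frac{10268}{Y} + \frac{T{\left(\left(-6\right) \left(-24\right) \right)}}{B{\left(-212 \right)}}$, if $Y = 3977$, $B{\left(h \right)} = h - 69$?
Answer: $- \frac{2205241}{1117537} \approx -1.9733$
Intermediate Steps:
$B{\left(h \right)} = -69 + h$
$T{\left(F \right)} = -171$ ($T{\left(F \right)} = -62 - 109 = -171$)
$- \frac{10268}{Y} + \frac{T{\left(\left(-6\right) \left(-24\right) \right)}}{B{\left(-212 \right)}} = - \frac{10268}{3977} - \frac{171}{-69 - 212} = \left(-10268\right) \frac{1}{3977} - \frac{171}{-281} = - \frac{10268}{3977} - - \frac{171}{281} = - \frac{10268}{3977} + \frac{171}{281} = - \frac{2205241}{1117537}$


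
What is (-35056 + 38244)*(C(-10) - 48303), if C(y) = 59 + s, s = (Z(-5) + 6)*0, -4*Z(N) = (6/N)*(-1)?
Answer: -153801872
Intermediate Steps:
Z(N) = 3/(2*N) (Z(N) = -6/N*(-1)/4 = -(-3)/(2*N) = 3/(2*N))
s = 0 (s = ((3/2)/(-5) + 6)*0 = ((3/2)*(-1/5) + 6)*0 = (-3/10 + 6)*0 = (57/10)*0 = 0)
C(y) = 59 (C(y) = 59 + 0 = 59)
(-35056 + 38244)*(C(-10) - 48303) = (-35056 + 38244)*(59 - 48303) = 3188*(-48244) = -153801872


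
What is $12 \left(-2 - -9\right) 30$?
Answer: $2520$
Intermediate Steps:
$12 \left(-2 - -9\right) 30 = 12 \left(-2 + 9\right) 30 = 12 \cdot 7 \cdot 30 = 84 \cdot 30 = 2520$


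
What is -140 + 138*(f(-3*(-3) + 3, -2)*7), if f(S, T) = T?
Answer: -2072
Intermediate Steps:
-140 + 138*(f(-3*(-3) + 3, -2)*7) = -140 + 138*(-2*7) = -140 + 138*(-14) = -140 - 1932 = -2072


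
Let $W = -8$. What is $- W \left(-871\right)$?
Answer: $-6968$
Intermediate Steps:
$- W \left(-871\right) = \left(-1\right) \left(-8\right) \left(-871\right) = 8 \left(-871\right) = -6968$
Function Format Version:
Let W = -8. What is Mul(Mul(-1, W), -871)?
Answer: -6968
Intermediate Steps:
Mul(Mul(-1, W), -871) = Mul(Mul(-1, -8), -871) = Mul(8, -871) = -6968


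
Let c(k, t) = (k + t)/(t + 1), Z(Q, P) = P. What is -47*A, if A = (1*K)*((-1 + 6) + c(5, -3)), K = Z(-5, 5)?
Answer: -940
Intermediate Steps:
c(k, t) = (k + t)/(1 + t)
K = 5
A = 20 (A = (1*5)*((-1 + 6) + (5 - 3)/(1 - 3)) = 5*(5 + 2/(-2)) = 5*(5 - 1/2*2) = 5*(5 - 1) = 5*4 = 20)
-47*A = -47*20 = -940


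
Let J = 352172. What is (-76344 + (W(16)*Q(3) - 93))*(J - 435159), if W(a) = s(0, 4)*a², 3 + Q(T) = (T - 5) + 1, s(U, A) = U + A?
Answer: 6683192071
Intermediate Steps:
s(U, A) = A + U
Q(T) = -7 + T (Q(T) = -3 + ((T - 5) + 1) = -3 + ((-5 + T) + 1) = -3 + (-4 + T) = -7 + T)
W(a) = 4*a² (W(a) = (4 + 0)*a² = 4*a²)
(-76344 + (W(16)*Q(3) - 93))*(J - 435159) = (-76344 + ((4*16²)*(-7 + 3) - 93))*(352172 - 435159) = (-76344 + ((4*256)*(-4) - 93))*(-82987) = (-76344 + (1024*(-4) - 93))*(-82987) = (-76344 + (-4096 - 93))*(-82987) = (-76344 - 4189)*(-82987) = -80533*(-82987) = 6683192071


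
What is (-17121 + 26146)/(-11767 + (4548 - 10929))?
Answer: -9025/18148 ≈ -0.49730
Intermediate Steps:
(-17121 + 26146)/(-11767 + (4548 - 10929)) = 9025/(-11767 - 6381) = 9025/(-18148) = 9025*(-1/18148) = -9025/18148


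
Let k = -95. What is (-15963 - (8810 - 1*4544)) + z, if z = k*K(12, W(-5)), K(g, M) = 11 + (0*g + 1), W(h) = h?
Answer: -21369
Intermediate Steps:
K(g, M) = 12 (K(g, M) = 11 + (0 + 1) = 11 + 1 = 12)
z = -1140 (z = -95*12 = -1140)
(-15963 - (8810 - 1*4544)) + z = (-15963 - (8810 - 1*4544)) - 1140 = (-15963 - (8810 - 4544)) - 1140 = (-15963 - 1*4266) - 1140 = (-15963 - 4266) - 1140 = -20229 - 1140 = -21369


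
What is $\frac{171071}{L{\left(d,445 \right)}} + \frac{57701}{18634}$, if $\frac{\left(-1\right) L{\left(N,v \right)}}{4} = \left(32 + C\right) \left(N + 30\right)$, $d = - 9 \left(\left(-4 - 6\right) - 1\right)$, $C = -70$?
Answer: $\frac{308509873}{26098248} \approx 11.821$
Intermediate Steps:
$d = 99$ ($d = - 9 \left(-10 - 1\right) = \left(-9\right) \left(-11\right) = 99$)
$L{\left(N,v \right)} = 4560 + 152 N$ ($L{\left(N,v \right)} = - 4 \left(32 - 70\right) \left(N + 30\right) = - 4 \left(- 38 \left(30 + N\right)\right) = - 4 \left(-1140 - 38 N\right) = 4560 + 152 N$)
$\frac{171071}{L{\left(d,445 \right)}} + \frac{57701}{18634} = \frac{171071}{4560 + 152 \cdot 99} + \frac{57701}{18634} = \frac{171071}{4560 + 15048} + 57701 \cdot \frac{1}{18634} = \frac{171071}{19608} + \frac{8243}{2662} = \frac{308509873}{26098248}$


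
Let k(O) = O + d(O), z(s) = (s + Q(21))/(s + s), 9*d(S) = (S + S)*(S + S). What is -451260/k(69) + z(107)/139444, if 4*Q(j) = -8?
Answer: -117096144789/566979304 ≈ -206.53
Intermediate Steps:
d(S) = 4*S²/9 (d(S) = ((S + S)*(S + S))/9 = ((2*S)*(2*S))/9 = (4*S²)/9 = 4*S²/9)
Q(j) = -2 (Q(j) = (¼)*(-8) = -2)
z(s) = (-2 + s)/(2*s) (z(s) = (s - 2)/(s + s) = (-2 + s)/((2*s)) = (-2 + s)*(1/(2*s)) = (-2 + s)/(2*s))
k(O) = O + 4*O²/9
-451260/k(69) + z(107)/139444 = -451260*3/(23*(9 + 4*69)) + ((½)*(-2 + 107)/107)/139444 = -451260*3/(23*(9 + 276)) + ((½)*(1/107)*105)*(1/139444) = -451260/((⅑)*69*285) + (105/214)*(1/139444) = -451260/2185 + 105/29841016 = -451260*1/2185 + 105/29841016 = -3924/19 + 105/29841016 = -117096144789/566979304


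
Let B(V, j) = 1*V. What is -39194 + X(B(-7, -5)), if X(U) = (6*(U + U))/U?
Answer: -39182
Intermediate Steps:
B(V, j) = V
X(U) = 12 (X(U) = (6*(2*U))/U = (12*U)/U = 12)
-39194 + X(B(-7, -5)) = -39194 + 12 = -39182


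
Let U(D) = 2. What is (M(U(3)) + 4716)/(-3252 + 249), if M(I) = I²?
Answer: -4720/3003 ≈ -1.5718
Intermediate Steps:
(M(U(3)) + 4716)/(-3252 + 249) = (2² + 4716)/(-3252 + 249) = (4 + 4716)/(-3003) = 4720*(-1/3003) = -4720/3003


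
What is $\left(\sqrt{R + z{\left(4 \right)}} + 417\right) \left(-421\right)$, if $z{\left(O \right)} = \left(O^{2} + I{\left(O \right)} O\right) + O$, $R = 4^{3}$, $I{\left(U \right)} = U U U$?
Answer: $-175557 - 842 \sqrt{85} \approx -1.8332 \cdot 10^{5}$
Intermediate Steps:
$I{\left(U \right)} = U^{3}$ ($I{\left(U \right)} = U^{2} U = U^{3}$)
$R = 64$
$z{\left(O \right)} = O + O^{2} + O^{4}$ ($z{\left(O \right)} = \left(O^{2} + O^{3} O\right) + O = \left(O^{2} + O^{4}\right) + O = O + O^{2} + O^{4}$)
$\left(\sqrt{R + z{\left(4 \right)}} + 417\right) \left(-421\right) = \left(\sqrt{64 + 4 \left(1 + 4 + 4^{3}\right)} + 417\right) \left(-421\right) = \left(\sqrt{64 + 4 \left(1 + 4 + 64\right)} + 417\right) \left(-421\right) = \left(\sqrt{64 + 4 \cdot 69} + 417\right) \left(-421\right) = \left(\sqrt{64 + 276} + 417\right) \left(-421\right) = \left(\sqrt{340} + 417\right) \left(-421\right) = \left(2 \sqrt{85} + 417\right) \left(-421\right) = \left(417 + 2 \sqrt{85}\right) \left(-421\right) = -175557 - 842 \sqrt{85}$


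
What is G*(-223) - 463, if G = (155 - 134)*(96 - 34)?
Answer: -290809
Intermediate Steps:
G = 1302 (G = 21*62 = 1302)
G*(-223) - 463 = 1302*(-223) - 463 = -290346 - 463 = -290809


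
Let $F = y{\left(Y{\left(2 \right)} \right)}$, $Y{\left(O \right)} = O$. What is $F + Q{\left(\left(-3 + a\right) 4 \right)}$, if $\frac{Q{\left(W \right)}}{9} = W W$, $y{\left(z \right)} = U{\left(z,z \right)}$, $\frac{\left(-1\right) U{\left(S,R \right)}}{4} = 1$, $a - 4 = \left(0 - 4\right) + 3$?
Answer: $-4$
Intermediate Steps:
$a = 3$ ($a = 4 + \left(\left(0 - 4\right) + 3\right) = 4 + \left(-4 + 3\right) = 4 - 1 = 3$)
$U{\left(S,R \right)} = -4$ ($U{\left(S,R \right)} = \left(-4\right) 1 = -4$)
$y{\left(z \right)} = -4$
$Q{\left(W \right)} = 9 W^{2}$ ($Q{\left(W \right)} = 9 W W = 9 W^{2}$)
$F = -4$
$F + Q{\left(\left(-3 + a\right) 4 \right)} = -4 + 9 \left(\left(-3 + 3\right) 4\right)^{2} = -4 + 9 \left(0 \cdot 4\right)^{2} = -4 + 9 \cdot 0^{2} = -4 + 9 \cdot 0 = -4 + 0 = -4$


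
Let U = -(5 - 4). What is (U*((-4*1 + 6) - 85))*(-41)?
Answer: -3403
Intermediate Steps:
U = -1 (U = -1*1 = -1)
(U*((-4*1 + 6) - 85))*(-41) = -((-4*1 + 6) - 85)*(-41) = -((-4 + 6) - 85)*(-41) = -(2 - 85)*(-41) = -1*(-83)*(-41) = 83*(-41) = -3403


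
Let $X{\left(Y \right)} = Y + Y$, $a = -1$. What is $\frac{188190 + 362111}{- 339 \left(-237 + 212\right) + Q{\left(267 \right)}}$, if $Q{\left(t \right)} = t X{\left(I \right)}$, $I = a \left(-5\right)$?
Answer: $\frac{550301}{11145} \approx 49.376$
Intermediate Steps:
$I = 5$ ($I = \left(-1\right) \left(-5\right) = 5$)
$X{\left(Y \right)} = 2 Y$
$Q{\left(t \right)} = 10 t$ ($Q{\left(t \right)} = t 2 \cdot 5 = t 10 = 10 t$)
$\frac{188190 + 362111}{- 339 \left(-237 + 212\right) + Q{\left(267 \right)}} = \frac{188190 + 362111}{- 339 \left(-237 + 212\right) + 10 \cdot 267} = \frac{550301}{\left(-339\right) \left(-25\right) + 2670} = \frac{550301}{8475 + 2670} = \frac{550301}{11145}$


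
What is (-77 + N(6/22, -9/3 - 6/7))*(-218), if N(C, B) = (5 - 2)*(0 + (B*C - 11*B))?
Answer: -791122/77 ≈ -10274.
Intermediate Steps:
N(C, B) = -33*B + 3*B*C (N(C, B) = 3*(0 + (-11*B + B*C)) = 3*(-11*B + B*C) = -33*B + 3*B*C)
(-77 + N(6/22, -9/3 - 6/7))*(-218) = (-77 + 3*(-9/3 - 6/7)*(-11 + 6/22))*(-218) = (-77 + 3*(-9*⅓ - 6*⅐)*(-11 + 6*(1/22)))*(-218) = (-77 + 3*(-3 - 6/7)*(-11 + 3/11))*(-218) = (-77 + 3*(-27/7)*(-118/11))*(-218) = (-77 + 9558/77)*(-218) = (3629/77)*(-218) = -791122/77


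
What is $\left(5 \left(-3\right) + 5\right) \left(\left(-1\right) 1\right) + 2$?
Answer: $12$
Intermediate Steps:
$\left(5 \left(-3\right) + 5\right) \left(\left(-1\right) 1\right) + 2 = \left(-15 + 5\right) \left(-1\right) + 2 = \left(-10\right) \left(-1\right) + 2 = 10 + 2 = 12$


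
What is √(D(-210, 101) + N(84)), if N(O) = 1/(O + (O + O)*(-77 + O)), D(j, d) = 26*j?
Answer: I*√240785965/210 ≈ 73.892*I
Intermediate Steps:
N(O) = 1/(O + 2*O*(-77 + O)) (N(O) = 1/(O + (2*O)*(-77 + O)) = 1/(O + 2*O*(-77 + O)))
√(D(-210, 101) + N(84)) = √(26*(-210) + 1/(84*(-153 + 2*84))) = √(-5460 + 1/(84*(-153 + 168))) = √(-5460 + (1/84)/15) = √(-5460 + (1/84)*(1/15)) = √(-5460 + 1/1260) = √(-6879599/1260) = I*√240785965/210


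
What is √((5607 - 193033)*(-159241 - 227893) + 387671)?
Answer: √72559364755 ≈ 2.6937e+5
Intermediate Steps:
√((5607 - 193033)*(-159241 - 227893) + 387671) = √(-187426*(-387134) + 387671) = √(72558977084 + 387671) = √72559364755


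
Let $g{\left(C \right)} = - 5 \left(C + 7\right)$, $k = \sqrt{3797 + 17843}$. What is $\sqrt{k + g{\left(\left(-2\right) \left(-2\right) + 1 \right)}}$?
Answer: $\sqrt{-60 + 2 \sqrt{5410}} \approx 9.333$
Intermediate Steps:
$k = 2 \sqrt{5410}$ ($k = \sqrt{21640} = 2 \sqrt{5410} \approx 147.11$)
$g{\left(C \right)} = -35 - 5 C$ ($g{\left(C \right)} = - 5 \left(7 + C\right) = -35 - 5 C$)
$\sqrt{k + g{\left(\left(-2\right) \left(-2\right) + 1 \right)}} = \sqrt{2 \sqrt{5410} - \left(35 + 5 \left(\left(-2\right) \left(-2\right) + 1\right)\right)} = \sqrt{2 \sqrt{5410} - \left(35 + 5 \left(4 + 1\right)\right)} = \sqrt{2 \sqrt{5410} - 60} = \sqrt{-60 + 2 \sqrt{5410}}$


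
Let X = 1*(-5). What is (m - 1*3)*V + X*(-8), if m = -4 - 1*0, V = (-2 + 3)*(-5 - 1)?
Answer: 82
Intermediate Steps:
V = -6 (V = 1*(-6) = -6)
m = -4 (m = -4 + 0 = -4)
X = -5
(m - 1*3)*V + X*(-8) = (-4 - 1*3)*(-6) - 5*(-8) = (-4 - 3)*(-6) + 40 = -7*(-6) + 40 = 42 + 40 = 82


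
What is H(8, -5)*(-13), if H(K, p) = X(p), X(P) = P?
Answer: 65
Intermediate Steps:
H(K, p) = p
H(8, -5)*(-13) = -5*(-13) = 65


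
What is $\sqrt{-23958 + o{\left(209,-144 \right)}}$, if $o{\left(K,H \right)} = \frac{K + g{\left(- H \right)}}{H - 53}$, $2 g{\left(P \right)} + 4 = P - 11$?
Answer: $\frac{i \sqrt{3719359606}}{394} \approx 154.79 i$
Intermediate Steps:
$g{\left(P \right)} = - \frac{15}{2} + \frac{P}{2}$ ($g{\left(P \right)} = -2 + \frac{P - 11}{2} = -2 + \frac{-11 + P}{2} = -2 + \left(- \frac{11}{2} + \frac{P}{2}\right) = - \frac{15}{2} + \frac{P}{2}$)
$o{\left(K,H \right)} = \frac{- \frac{15}{2} + K - \frac{H}{2}}{-53 + H}$ ($o{\left(K,H \right)} = \frac{K + \left(- \frac{15}{2} + \frac{\left(-1\right) H}{2}\right)}{H - 53} = \frac{K - \left(\frac{15}{2} + \frac{H}{2}\right)}{-53 + H} = \frac{- \frac{15}{2} + K - \frac{H}{2}}{-53 + H}$)
$\sqrt{-23958 + o{\left(209,-144 \right)}} = \sqrt{-23958 + \frac{-15 - -144 + 2 \cdot 209}{2 \left(-53 - 144\right)}} = \sqrt{-23958 + \frac{-15 + 144 + 418}{2 \left(-197\right)}} = \sqrt{-23958 + \frac{1}{2} \left(- \frac{1}{197}\right) 547} = \sqrt{-23958 - \frac{547}{394}} = \sqrt{- \frac{9439999}{394}} = \frac{i \sqrt{3719359606}}{394}$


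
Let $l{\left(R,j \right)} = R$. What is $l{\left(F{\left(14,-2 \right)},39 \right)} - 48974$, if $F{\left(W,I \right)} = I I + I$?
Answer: $-48972$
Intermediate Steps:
$F{\left(W,I \right)} = I + I^{2}$ ($F{\left(W,I \right)} = I^{2} + I = I + I^{2}$)
$l{\left(F{\left(14,-2 \right)},39 \right)} - 48974 = - 2 \left(1 - 2\right) - 48974 = \left(-2\right) \left(-1\right) - 48974 = 2 - 48974 = -48972$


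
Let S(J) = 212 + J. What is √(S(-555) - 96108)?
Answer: I*√96451 ≈ 310.57*I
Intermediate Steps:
√(S(-555) - 96108) = √((212 - 555) - 96108) = √(-343 - 96108) = √(-96451) = I*√96451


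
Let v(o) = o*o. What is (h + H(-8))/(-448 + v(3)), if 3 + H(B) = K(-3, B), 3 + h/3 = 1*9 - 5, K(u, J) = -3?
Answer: 3/439 ≈ 0.0068337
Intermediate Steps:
v(o) = o²
h = 3 (h = -9 + 3*(1*9 - 5) = -9 + 3*(9 - 5) = -9 + 3*4 = -9 + 12 = 3)
H(B) = -6 (H(B) = -3 - 3 = -6)
(h + H(-8))/(-448 + v(3)) = (3 - 6)/(-448 + 3²) = -3/(-448 + 9) = -3/(-439) = -3*(-1/439) = 3/439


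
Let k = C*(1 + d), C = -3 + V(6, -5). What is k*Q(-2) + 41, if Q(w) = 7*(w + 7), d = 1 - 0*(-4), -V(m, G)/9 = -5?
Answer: 2981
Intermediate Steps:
V(m, G) = 45 (V(m, G) = -9*(-5) = 45)
C = 42 (C = -3 + 45 = 42)
d = 1 (d = 1 - 1*0 = 1 + 0 = 1)
Q(w) = 49 + 7*w (Q(w) = 7*(7 + w) = 49 + 7*w)
k = 84 (k = 42*(1 + 1) = 42*2 = 84)
k*Q(-2) + 41 = 84*(49 + 7*(-2)) + 41 = 84*(49 - 14) + 41 = 84*35 + 41 = 2940 + 41 = 2981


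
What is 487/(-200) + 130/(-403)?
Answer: -17097/6200 ≈ -2.7576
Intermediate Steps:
487/(-200) + 130/(-403) = 487*(-1/200) + 130*(-1/403) = -487/200 - 10/31 = -17097/6200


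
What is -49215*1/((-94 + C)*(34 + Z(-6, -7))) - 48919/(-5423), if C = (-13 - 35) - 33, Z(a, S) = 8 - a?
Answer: 45187503/3036880 ≈ 14.880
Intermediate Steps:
C = -81 (C = -48 - 33 = -81)
-49215*1/((-94 + C)*(34 + Z(-6, -7))) - 48919/(-5423) = -49215*1/((-94 - 81)*(34 + (8 - 1*(-6)))) - 48919/(-5423) = -49215*(-1/(175*(34 + (8 + 6)))) - 48919*(-1/5423) = -49215*(-1/(175*(34 + 14))) + 48919/5423 = -49215/((-175*48)) + 48919/5423 = -49215/(-8400) + 48919/5423 = -49215*(-1/8400) + 48919/5423 = 3281/560 + 48919/5423 = 45187503/3036880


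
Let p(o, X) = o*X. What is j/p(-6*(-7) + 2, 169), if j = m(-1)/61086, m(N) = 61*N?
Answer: -61/454235496 ≈ -1.3429e-7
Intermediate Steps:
j = -61/61086 (j = (61*(-1))/61086 = -61*1/61086 = -61/61086 ≈ -0.00099859)
p(o, X) = X*o
j/p(-6*(-7) + 2, 169) = -61*1/(169*(-6*(-7) + 2))/61086 = -61*1/(169*(42 + 2))/61086 = -61/(61086*(169*44)) = -61/61086/7436 = -61/61086*1/7436 = -61/454235496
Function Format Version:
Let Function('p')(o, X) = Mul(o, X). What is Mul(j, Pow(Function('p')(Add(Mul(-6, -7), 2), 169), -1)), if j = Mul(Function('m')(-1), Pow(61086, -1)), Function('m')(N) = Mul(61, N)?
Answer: Rational(-61, 454235496) ≈ -1.3429e-7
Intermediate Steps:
j = Rational(-61, 61086) (j = Mul(Mul(61, -1), Pow(61086, -1)) = Mul(-61, Rational(1, 61086)) = Rational(-61, 61086) ≈ -0.00099859)
Function('p')(o, X) = Mul(X, o)
Mul(j, Pow(Function('p')(Add(Mul(-6, -7), 2), 169), -1)) = Mul(Rational(-61, 61086), Pow(Mul(169, Add(Mul(-6, -7), 2)), -1)) = Mul(Rational(-61, 61086), Pow(Mul(169, Add(42, 2)), -1)) = Mul(Rational(-61, 61086), Pow(Mul(169, 44), -1)) = Mul(Rational(-61, 61086), Pow(7436, -1)) = Mul(Rational(-61, 61086), Rational(1, 7436)) = Rational(-61, 454235496)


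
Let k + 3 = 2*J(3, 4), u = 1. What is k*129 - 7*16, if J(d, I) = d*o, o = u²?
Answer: 275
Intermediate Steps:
o = 1 (o = 1² = 1)
J(d, I) = d (J(d, I) = d*1 = d)
k = 3 (k = -3 + 2*3 = -3 + 6 = 3)
k*129 - 7*16 = 3*129 - 7*16 = 387 - 112 = 275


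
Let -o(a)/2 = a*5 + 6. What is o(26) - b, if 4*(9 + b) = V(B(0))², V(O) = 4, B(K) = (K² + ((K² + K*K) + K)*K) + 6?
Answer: -267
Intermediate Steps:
B(K) = 6 + K² + K*(K + 2*K²) (B(K) = (K² + ((K² + K²) + K)*K) + 6 = (K² + (2*K² + K)*K) + 6 = (K² + (K + 2*K²)*K) + 6 = (K² + K*(K + 2*K²)) + 6 = 6 + K² + K*(K + 2*K²))
o(a) = -12 - 10*a (o(a) = -2*(a*5 + 6) = -2*(5*a + 6) = -2*(6 + 5*a) = -12 - 10*a)
b = -5 (b = -9 + (¼)*4² = -9 + (¼)*16 = -9 + 4 = -5)
o(26) - b = (-12 - 10*26) - 1*(-5) = (-12 - 260) + 5 = -272 + 5 = -267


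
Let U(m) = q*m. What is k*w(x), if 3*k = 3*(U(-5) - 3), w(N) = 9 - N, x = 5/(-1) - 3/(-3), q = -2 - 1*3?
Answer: 286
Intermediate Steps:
q = -5 (q = -2 - 3 = -5)
U(m) = -5*m
x = -4 (x = 5*(-1) - 3*(-⅓) = -5 + 1 = -4)
k = 22 (k = (3*(-5*(-5) - 3))/3 = (3*(25 - 3))/3 = (3*22)/3 = (⅓)*66 = 22)
k*w(x) = 22*(9 - 1*(-4)) = 22*(9 + 4) = 22*13 = 286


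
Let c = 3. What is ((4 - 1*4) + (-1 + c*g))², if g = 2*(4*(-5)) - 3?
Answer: 16900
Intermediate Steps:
g = -43 (g = 2*(-20) - 3 = -40 - 3 = -43)
((4 - 1*4) + (-1 + c*g))² = ((4 - 1*4) + (-1 + 3*(-43)))² = ((4 - 4) + (-1 - 129))² = (0 - 130)² = (-130)² = 16900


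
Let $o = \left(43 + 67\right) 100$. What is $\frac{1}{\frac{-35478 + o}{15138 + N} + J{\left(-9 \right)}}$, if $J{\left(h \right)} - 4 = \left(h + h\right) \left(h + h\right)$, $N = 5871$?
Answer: $\frac{21009}{6866474} \approx 0.0030596$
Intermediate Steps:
$o = 11000$ ($o = 110 \cdot 100 = 11000$)
$J{\left(h \right)} = 4 + 4 h^{2}$ ($J{\left(h \right)} = 4 + \left(h + h\right) \left(h + h\right) = 4 + 2 h 2 h = 4 + 4 h^{2}$)
$\frac{1}{\frac{-35478 + o}{15138 + N} + J{\left(-9 \right)}} = \frac{1}{\frac{-35478 + 11000}{15138 + 5871} + \left(4 + 4 \left(-9\right)^{2}\right)} = \frac{1}{- \frac{24478}{21009} + \left(4 + 4 \cdot 81\right)} = \frac{1}{\left(-24478\right) \frac{1}{21009} + \left(4 + 324\right)} = \frac{1}{- \frac{24478}{21009} + 328} = \frac{1}{\frac{6866474}{21009}} = \frac{21009}{6866474}$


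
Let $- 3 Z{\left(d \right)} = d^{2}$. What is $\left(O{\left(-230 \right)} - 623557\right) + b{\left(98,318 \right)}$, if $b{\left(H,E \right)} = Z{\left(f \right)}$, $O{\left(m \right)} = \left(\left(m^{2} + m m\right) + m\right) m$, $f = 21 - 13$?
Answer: $- \frac{74714035}{3} \approx -2.4905 \cdot 10^{7}$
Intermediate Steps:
$f = 8$ ($f = 21 - 13 = 8$)
$O{\left(m \right)} = m \left(m + 2 m^{2}\right)$ ($O{\left(m \right)} = \left(\left(m^{2} + m^{2}\right) + m\right) m = \left(2 m^{2} + m\right) m = \left(m + 2 m^{2}\right) m = m \left(m + 2 m^{2}\right)$)
$Z{\left(d \right)} = - \frac{d^{2}}{3}$
$b{\left(H,E \right)} = - \frac{64}{3}$ ($b{\left(H,E \right)} = - \frac{8^{2}}{3} = \left(- \frac{1}{3}\right) 64 = - \frac{64}{3}$)
$\left(O{\left(-230 \right)} - 623557\right) + b{\left(98,318 \right)} = \left(\left(-230\right)^{2} \left(1 + 2 \left(-230\right)\right) - 623557\right) - \frac{64}{3} = \left(52900 \left(1 - 460\right) - 623557\right) - \frac{64}{3} = \left(52900 \left(-459\right) - 623557\right) - \frac{64}{3} = \left(-24281100 - 623557\right) - \frac{64}{3} = -24904657 - \frac{64}{3} = - \frac{74714035}{3}$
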